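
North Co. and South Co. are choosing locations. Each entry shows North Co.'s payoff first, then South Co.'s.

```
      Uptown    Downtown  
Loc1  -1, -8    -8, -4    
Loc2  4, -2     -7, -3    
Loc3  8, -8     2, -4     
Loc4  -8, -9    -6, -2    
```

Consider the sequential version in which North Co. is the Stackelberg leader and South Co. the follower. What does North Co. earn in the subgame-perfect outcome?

Solve by backward induction (North Co. leads).
- Loc1: South Co. compares -8, -4 and picks Downtown; North Co. would get -8.
- Loc2: South Co. compares -2, -3 and picks Uptown; North Co. would get 4.
- Loc3: South Co. compares -8, -4 and picks Downtown; North Co. would get 2.
- Loc4: South Co. compares -9, -2 and picks Downtown; North Co. would get -6.
North Co.'s induced payoffs are -8, 4, 2, -6, so North Co. commits to Loc2. Subgame-perfect outcome: (Loc2, Uptown) with payoffs (4, -2).

4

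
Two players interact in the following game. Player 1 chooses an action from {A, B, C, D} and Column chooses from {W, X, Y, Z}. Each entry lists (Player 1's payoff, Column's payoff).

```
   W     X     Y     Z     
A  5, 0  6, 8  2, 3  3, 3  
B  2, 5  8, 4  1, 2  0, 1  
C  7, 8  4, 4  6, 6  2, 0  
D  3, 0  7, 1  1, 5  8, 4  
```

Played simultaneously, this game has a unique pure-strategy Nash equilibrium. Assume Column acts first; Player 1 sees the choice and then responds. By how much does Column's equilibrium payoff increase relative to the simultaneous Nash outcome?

Work backward from Player 1's decision.
- W → Player 1 plays C (best of 5, 2, 7, 3); Column gets 8.
- X → Player 1 plays B (best of 6, 8, 4, 7); Column gets 4.
- Y → Player 1 plays C (best of 2, 1, 6, 1); Column gets 6.
- Z → Player 1 plays D (best of 3, 0, 2, 8); Column gets 4.
Maximizing over 8, 4, 6, 4, Column chooses W. Subgame-perfect outcome: (C, W) with payoffs (7, 8).
Under simultaneous play:
Player 1's best replies: W→C; X→B; Y→C; Z→D.
Column's best replies: A→X; B→W; C→W; D→Y.
The unique mutual best reply is (C, W), giving (7, 8).
Column's commitment gain: 8 − 8 = 0.

0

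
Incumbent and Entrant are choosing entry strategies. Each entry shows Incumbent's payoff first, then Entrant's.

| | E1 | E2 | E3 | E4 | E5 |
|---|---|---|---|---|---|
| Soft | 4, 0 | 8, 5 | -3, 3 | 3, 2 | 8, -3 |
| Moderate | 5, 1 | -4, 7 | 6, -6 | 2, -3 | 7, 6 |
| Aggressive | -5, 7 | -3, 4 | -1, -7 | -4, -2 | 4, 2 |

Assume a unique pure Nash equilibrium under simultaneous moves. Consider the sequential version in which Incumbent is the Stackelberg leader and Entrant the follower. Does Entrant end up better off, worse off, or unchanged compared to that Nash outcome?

unchanged

Work backward from Entrant's decision.
- Soft: Entrant compares 0, 5, 3, 2, -3 and picks E2; Incumbent would get 8.
- Moderate: Entrant compares 1, 7, -6, -3, 6 and picks E2; Incumbent would get -4.
- Aggressive: Entrant compares 7, 4, -7, -2, 2 and picks E1; Incumbent would get -5.
Incumbent's induced payoffs are 8, -4, -5, so Incumbent commits to Soft. Subgame-perfect outcome: (Soft, E2) with payoffs (8, 5).
Under simultaneous play:
Incumbent's best replies: E1→Moderate; E2→Soft; E3→Moderate; E4→Soft; E5→Soft.
Entrant's best replies: Soft→E2; Moderate→E2; Aggressive→E1.
The unique mutual best reply is (Soft, E2), giving (8, 5).
Entrant earns 5 sequentially versus 5 at the Nash outcome: unchanged.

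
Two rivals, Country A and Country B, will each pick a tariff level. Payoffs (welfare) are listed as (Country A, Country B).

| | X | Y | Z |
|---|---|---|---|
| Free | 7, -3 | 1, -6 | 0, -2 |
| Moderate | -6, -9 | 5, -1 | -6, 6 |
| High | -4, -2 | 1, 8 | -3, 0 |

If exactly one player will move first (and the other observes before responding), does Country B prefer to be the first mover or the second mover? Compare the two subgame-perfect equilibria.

If Country A leads: Country B's best replies are Free→Z, Moderate→Z, High→Y; Country A's induced payoffs 0, -6, 1; outcome (High, Y), payoffs (1, 8).
If Country B leads: Country A's best replies are X→Free, Y→Moderate, Z→Free; Country B's induced payoffs -3, -1, -2; outcome (Moderate, Y), payoffs (5, -1).
Country B gets -1 moving first and 8 moving second, so Country B prefers to move second.

second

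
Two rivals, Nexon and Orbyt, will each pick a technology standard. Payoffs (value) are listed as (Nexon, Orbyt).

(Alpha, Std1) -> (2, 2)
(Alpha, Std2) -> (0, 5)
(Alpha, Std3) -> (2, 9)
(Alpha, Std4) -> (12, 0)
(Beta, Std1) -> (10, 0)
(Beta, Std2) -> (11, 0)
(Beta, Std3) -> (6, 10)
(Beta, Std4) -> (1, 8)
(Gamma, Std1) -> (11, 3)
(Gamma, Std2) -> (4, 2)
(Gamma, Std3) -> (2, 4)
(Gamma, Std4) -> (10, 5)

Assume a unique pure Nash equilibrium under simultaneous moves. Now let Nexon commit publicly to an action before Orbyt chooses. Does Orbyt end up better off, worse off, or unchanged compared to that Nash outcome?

Solve by backward induction (Nexon leads).
- Alpha: BR = Std3, leader payoff 2.
- Beta: BR = Std3, leader payoff 6.
- Gamma: BR = Std4, leader payoff 10.
Among 2, 6, 10, the best is 10 at Gamma. Subgame-perfect outcome: (Gamma, Std4) with payoffs (10, 5).
For the simultaneous game, intersect best replies.
Nexon's best replies: Std1→Gamma; Std2→Beta; Std3→Beta; Std4→Alpha.
Orbyt's best replies: Alpha→Std3; Beta→Std3; Gamma→Std4.
The unique mutual best reply is (Beta, Std3), giving (6, 10).
Orbyt earns 5 sequentially versus 10 at the Nash outcome: worse off.

worse off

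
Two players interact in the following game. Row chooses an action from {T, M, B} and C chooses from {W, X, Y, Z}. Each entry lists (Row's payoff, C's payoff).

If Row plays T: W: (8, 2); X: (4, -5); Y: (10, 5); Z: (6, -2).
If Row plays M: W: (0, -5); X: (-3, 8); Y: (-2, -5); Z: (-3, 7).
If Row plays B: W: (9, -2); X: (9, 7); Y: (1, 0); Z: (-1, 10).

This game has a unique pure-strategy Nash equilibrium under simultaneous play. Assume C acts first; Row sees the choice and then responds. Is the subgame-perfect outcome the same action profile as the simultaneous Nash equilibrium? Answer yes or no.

no

Backward induction with C moving first.
- W: Row compares 8, 0, 9 and picks B; C would get -2.
- X: Row compares 4, -3, 9 and picks B; C would get 7.
- Y: Row compares 10, -2, 1 and picks T; C would get 5.
- Z: Row compares 6, -3, -1 and picks T; C would get -2.
Among -2, 7, 5, -2, the best is 7 at X. Subgame-perfect outcome: (B, X) with payoffs (9, 7).
For the simultaneous game, intersect best replies.
Row's best replies: W→B; X→B; Y→T; Z→T.
C's best replies: T→Y; M→X; B→Z.
The unique mutual best reply is (T, Y), giving (10, 5).
Sequential outcome (B, X) differs from the Nash profile (T, Y).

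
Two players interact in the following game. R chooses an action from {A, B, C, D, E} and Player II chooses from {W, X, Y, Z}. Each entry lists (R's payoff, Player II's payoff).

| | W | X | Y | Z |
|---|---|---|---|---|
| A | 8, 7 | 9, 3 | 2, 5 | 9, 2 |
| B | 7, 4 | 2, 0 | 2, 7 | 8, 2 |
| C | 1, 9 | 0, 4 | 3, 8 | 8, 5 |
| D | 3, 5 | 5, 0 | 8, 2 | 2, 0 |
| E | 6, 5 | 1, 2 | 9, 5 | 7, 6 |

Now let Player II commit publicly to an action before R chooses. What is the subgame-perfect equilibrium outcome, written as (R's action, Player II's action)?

Backward induction with Player II moving first.
- W: R compares 8, 7, 1, 3, 6 and picks A; Player II would get 7.
- X: R compares 9, 2, 0, 5, 1 and picks A; Player II would get 3.
- Y: R compares 2, 2, 3, 8, 9 and picks E; Player II would get 5.
- Z: R compares 9, 8, 8, 2, 7 and picks A; Player II would get 2.
Player II's induced payoffs are 7, 3, 5, 2, so Player II commits to W. Subgame-perfect outcome: (A, W) with payoffs (8, 7).

(A, W)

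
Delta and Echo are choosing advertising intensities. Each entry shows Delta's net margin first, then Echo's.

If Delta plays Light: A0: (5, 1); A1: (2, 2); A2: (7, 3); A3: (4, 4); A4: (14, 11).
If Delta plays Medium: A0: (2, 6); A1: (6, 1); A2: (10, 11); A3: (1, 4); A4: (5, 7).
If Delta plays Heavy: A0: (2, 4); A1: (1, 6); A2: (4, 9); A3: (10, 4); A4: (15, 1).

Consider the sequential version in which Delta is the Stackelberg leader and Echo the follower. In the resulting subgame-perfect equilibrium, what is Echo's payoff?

Backward induction with Delta moving first.
- Light → Echo plays A4 (best of 1, 2, 3, 4, 11); Delta gets 14.
- Medium → Echo plays A2 (best of 6, 1, 11, 4, 7); Delta gets 10.
- Heavy → Echo plays A2 (best of 4, 6, 9, 4, 1); Delta gets 4.
Among 14, 10, 4, the best is 14 at Light. Subgame-perfect outcome: (Light, A4) with payoffs (14, 11).

11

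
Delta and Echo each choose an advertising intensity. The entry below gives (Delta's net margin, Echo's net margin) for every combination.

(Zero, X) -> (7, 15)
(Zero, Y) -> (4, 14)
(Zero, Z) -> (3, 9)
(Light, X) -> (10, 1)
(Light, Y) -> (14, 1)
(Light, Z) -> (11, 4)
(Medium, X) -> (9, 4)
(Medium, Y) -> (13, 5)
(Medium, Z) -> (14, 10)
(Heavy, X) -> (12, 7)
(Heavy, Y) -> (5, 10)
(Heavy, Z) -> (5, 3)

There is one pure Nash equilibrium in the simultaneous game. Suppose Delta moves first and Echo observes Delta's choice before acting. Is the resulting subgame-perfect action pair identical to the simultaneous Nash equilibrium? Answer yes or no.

Work backward from Echo's decision.
- Zero: BR = X, leader payoff 7.
- Light: BR = Z, leader payoff 11.
- Medium: BR = Z, leader payoff 14.
- Heavy: BR = Y, leader payoff 5.
Among 7, 11, 14, 5, the best is 14 at Medium. Subgame-perfect outcome: (Medium, Z) with payoffs (14, 10).
For the simultaneous game, intersect best replies.
Delta's best replies: X→Heavy; Y→Light; Z→Medium.
Echo's best replies: Zero→X; Light→Z; Medium→Z; Heavy→Y.
Only (Medium, Z) has each player best-responding; Nash payoffs (14, 10).
Sequential outcome (Medium, Z) coincides with the Nash profile (Medium, Z).

yes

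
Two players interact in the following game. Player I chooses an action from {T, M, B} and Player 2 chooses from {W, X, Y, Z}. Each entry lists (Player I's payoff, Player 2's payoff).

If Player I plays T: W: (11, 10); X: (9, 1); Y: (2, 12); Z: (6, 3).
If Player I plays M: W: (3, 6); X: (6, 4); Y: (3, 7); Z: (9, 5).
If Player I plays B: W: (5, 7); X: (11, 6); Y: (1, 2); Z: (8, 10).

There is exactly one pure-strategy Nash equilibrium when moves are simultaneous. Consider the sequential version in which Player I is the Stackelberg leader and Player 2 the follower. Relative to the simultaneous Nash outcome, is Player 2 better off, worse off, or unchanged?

better off

Solve by backward induction (Player I leads).
- T: BR = Y, leader payoff 2.
- M: BR = Y, leader payoff 3.
- B: BR = Z, leader payoff 8.
Player I's induced payoffs are 2, 3, 8, so Player I commits to B. Subgame-perfect outcome: (B, Z) with payoffs (8, 10).
For the simultaneous game, intersect best replies.
Player I's best replies: W→T; X→B; Y→M; Z→M.
Player 2's best replies: T→Y; M→Y; B→Z.
Only (M, Y) has each player best-responding; Nash payoffs (3, 7).
Player 2 earns 10 sequentially versus 7 at the Nash outcome: better off.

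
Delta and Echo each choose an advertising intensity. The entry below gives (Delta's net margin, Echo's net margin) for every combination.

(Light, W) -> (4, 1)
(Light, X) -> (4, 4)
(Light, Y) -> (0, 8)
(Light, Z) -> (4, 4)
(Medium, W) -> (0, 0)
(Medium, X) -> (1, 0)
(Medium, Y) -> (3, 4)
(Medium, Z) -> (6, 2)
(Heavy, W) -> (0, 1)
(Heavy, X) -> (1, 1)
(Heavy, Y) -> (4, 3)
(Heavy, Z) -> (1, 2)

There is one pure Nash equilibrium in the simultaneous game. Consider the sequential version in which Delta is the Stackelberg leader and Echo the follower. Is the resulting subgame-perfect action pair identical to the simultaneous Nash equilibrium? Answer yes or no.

yes

Solve by backward induction (Delta leads).
- Light → Echo plays Y (best of 1, 4, 8, 4); Delta gets 0.
- Medium → Echo plays Y (best of 0, 0, 4, 2); Delta gets 3.
- Heavy → Echo plays Y (best of 1, 1, 3, 2); Delta gets 4.
Maximizing over 0, 3, 4, Delta chooses Heavy. Subgame-perfect outcome: (Heavy, Y) with payoffs (4, 3).
For the simultaneous game, intersect best replies.
Delta's best replies: W→Light; X→Light; Y→Heavy; Z→Medium.
Echo's best replies: Light→Y; Medium→Y; Heavy→Y.
The unique mutual best reply is (Heavy, Y), giving (4, 3).
Sequential outcome (Heavy, Y) coincides with the Nash profile (Heavy, Y).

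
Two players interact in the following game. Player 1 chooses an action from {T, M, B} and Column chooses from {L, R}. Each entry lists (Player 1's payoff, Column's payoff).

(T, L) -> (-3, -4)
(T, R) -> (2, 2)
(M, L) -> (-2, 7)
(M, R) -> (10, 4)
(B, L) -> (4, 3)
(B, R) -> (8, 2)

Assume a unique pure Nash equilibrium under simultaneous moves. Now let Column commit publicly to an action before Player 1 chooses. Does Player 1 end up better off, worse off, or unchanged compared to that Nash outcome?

Solve by backward induction (Column leads).
- L: BR = B, leader payoff 3.
- R: BR = M, leader payoff 4.
Column's induced payoffs are 3, 4, so Column commits to R. Subgame-perfect outcome: (M, R) with payoffs (10, 4).
Under simultaneous play:
Player 1's best replies: L→B; R→M.
Column's best replies: T→R; M→L; B→L.
The unique mutual best reply is (B, L), giving (4, 3).
Player 1 earns 10 sequentially versus 4 at the Nash outcome: better off.

better off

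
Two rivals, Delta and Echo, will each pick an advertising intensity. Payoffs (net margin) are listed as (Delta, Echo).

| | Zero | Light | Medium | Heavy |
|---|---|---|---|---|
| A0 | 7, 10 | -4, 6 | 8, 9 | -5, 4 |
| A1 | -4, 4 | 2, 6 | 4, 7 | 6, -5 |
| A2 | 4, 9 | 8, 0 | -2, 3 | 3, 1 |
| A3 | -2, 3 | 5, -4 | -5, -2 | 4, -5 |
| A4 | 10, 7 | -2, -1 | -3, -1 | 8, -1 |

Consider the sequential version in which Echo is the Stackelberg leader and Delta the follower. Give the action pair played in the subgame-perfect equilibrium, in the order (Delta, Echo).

(A0, Medium)

Delta best-responds to each possible Echo move:
- Zero → Delta plays A4 (best of 7, -4, 4, -2, 10); Echo gets 7.
- Light → Delta plays A2 (best of -4, 2, 8, 5, -2); Echo gets 0.
- Medium → Delta plays A0 (best of 8, 4, -2, -5, -3); Echo gets 9.
- Heavy → Delta plays A4 (best of -5, 6, 3, 4, 8); Echo gets -1.
Among 7, 0, 9, -1, the best is 9 at Medium. Subgame-perfect outcome: (A0, Medium) with payoffs (8, 9).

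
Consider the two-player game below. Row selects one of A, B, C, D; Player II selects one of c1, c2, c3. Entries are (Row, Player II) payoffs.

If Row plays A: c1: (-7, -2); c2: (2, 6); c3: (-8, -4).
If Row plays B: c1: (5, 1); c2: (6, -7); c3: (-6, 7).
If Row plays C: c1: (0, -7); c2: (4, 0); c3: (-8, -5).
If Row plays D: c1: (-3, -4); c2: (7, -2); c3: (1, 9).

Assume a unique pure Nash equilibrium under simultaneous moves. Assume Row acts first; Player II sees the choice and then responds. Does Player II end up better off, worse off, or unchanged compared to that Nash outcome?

worse off

Solve by backward induction (Row leads).
- A: Player II compares -2, 6, -4 and picks c2; Row would get 2.
- B: Player II compares 1, -7, 7 and picks c3; Row would get -6.
- C: Player II compares -7, 0, -5 and picks c2; Row would get 4.
- D: Player II compares -4, -2, 9 and picks c3; Row would get 1.
Maximizing over 2, -6, 4, 1, Row chooses C. Subgame-perfect outcome: (C, c2) with payoffs (4, 0).
Now find the simultaneous Nash equilibrium.
Row's best replies: c1→B; c2→D; c3→D.
Player II's best replies: A→c2; B→c3; C→c2; D→c3.
Only (D, c3) has each player best-responding; Nash payoffs (1, 9).
Player II earns 0 sequentially versus 9 at the Nash outcome: worse off.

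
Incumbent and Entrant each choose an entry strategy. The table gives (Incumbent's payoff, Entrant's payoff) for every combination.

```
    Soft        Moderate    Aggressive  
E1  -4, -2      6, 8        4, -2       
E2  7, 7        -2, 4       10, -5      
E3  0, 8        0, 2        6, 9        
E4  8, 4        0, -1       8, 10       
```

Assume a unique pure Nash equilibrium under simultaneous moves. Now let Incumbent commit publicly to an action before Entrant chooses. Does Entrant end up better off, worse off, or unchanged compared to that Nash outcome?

Backward induction with Incumbent moving first.
- E1 → Entrant plays Moderate (best of -2, 8, -2); Incumbent gets 6.
- E2 → Entrant plays Soft (best of 7, 4, -5); Incumbent gets 7.
- E3 → Entrant plays Aggressive (best of 8, 2, 9); Incumbent gets 6.
- E4 → Entrant plays Aggressive (best of 4, -1, 10); Incumbent gets 8.
Among 6, 7, 6, 8, the best is 8 at E4. Subgame-perfect outcome: (E4, Aggressive) with payoffs (8, 10).
Under simultaneous play:
Incumbent's best replies: Soft→E4; Moderate→E1; Aggressive→E2.
Entrant's best replies: E1→Moderate; E2→Soft; E3→Aggressive; E4→Aggressive.
Only (E1, Moderate) has each player best-responding; Nash payoffs (6, 8).
Entrant earns 10 sequentially versus 8 at the Nash outcome: better off.

better off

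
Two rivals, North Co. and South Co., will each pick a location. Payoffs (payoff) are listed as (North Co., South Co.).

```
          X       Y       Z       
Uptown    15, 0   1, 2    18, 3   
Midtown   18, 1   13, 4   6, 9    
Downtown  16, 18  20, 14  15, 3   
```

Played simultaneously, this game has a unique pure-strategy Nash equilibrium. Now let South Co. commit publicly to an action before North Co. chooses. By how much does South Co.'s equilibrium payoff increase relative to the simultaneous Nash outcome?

Backward induction with South Co. moving first.
- X → North Co. plays Midtown (best of 15, 18, 16); South Co. gets 1.
- Y → North Co. plays Downtown (best of 1, 13, 20); South Co. gets 14.
- Z → North Co. plays Uptown (best of 18, 6, 15); South Co. gets 3.
Maximizing over 1, 14, 3, South Co. chooses Y. Subgame-perfect outcome: (Downtown, Y) with payoffs (20, 14).
Under simultaneous play:
North Co.'s best replies: X→Midtown; Y→Downtown; Z→Uptown.
South Co.'s best replies: Uptown→Z; Midtown→Z; Downtown→X.
Only (Uptown, Z) has each player best-responding; Nash payoffs (18, 3).
South Co.'s commitment gain: 14 − 3 = 11.

11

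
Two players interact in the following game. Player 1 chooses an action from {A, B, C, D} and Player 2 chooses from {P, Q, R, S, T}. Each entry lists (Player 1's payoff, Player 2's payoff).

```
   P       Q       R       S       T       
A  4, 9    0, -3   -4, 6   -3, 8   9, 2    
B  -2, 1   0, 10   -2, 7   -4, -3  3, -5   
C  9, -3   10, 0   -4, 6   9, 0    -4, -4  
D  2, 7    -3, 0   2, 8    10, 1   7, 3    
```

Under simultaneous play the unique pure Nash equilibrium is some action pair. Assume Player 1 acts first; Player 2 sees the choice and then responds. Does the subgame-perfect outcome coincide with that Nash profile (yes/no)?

no

Solve by backward induction (Player 1 leads).
- A: BR = P, leader payoff 4.
- B: BR = Q, leader payoff 0.
- C: BR = R, leader payoff -4.
- D: BR = R, leader payoff 2.
Maximizing over 4, 0, -4, 2, Player 1 chooses A. Subgame-perfect outcome: (A, P) with payoffs (4, 9).
Now find the simultaneous Nash equilibrium.
Player 1's best replies: P→C; Q→C; R→D; S→D; T→A.
Player 2's best replies: A→P; B→Q; C→R; D→R.
Only (D, R) has each player best-responding; Nash payoffs (2, 8).
Sequential outcome (A, P) differs from the Nash profile (D, R).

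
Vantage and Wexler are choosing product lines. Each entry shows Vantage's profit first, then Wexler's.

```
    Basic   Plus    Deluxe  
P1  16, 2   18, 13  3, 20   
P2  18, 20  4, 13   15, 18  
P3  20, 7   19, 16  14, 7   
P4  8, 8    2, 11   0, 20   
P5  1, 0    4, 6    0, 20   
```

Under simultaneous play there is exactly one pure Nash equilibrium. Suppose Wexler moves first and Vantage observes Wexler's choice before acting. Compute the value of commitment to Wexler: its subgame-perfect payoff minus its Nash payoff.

Vantage best-responds to each possible Wexler move:
- Basic: Vantage compares 16, 18, 20, 8, 1 and picks P3; Wexler would get 7.
- Plus: Vantage compares 18, 4, 19, 2, 4 and picks P3; Wexler would get 16.
- Deluxe: Vantage compares 3, 15, 14, 0, 0 and picks P2; Wexler would get 18.
Among 7, 16, 18, the best is 18 at Deluxe. Subgame-perfect outcome: (P2, Deluxe) with payoffs (15, 18).
Now find the simultaneous Nash equilibrium.
Vantage's best replies: Basic→P3; Plus→P3; Deluxe→P2.
Wexler's best replies: P1→Deluxe; P2→Basic; P3→Plus; P4→Deluxe; P5→Deluxe.
Only (P3, Plus) has each player best-responding; Nash payoffs (19, 16).
Wexler's commitment gain: 18 − 16 = 2.

2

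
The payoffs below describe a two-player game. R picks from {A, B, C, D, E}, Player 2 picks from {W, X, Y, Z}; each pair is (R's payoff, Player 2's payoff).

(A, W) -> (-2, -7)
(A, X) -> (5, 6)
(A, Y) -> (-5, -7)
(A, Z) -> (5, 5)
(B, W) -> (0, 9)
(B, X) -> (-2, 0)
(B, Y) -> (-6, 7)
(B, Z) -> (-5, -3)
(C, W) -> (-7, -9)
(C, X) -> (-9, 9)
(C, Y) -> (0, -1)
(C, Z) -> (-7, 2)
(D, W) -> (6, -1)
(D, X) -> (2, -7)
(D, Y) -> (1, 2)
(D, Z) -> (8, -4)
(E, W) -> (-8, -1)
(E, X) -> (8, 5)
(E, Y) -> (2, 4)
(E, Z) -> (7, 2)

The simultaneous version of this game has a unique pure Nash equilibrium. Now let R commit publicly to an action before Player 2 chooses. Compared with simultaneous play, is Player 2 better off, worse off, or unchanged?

Work backward from Player 2's decision.
- A: Player 2 compares -7, 6, -7, 5 and picks X; R would get 5.
- B: Player 2 compares 9, 0, 7, -3 and picks W; R would get 0.
- C: Player 2 compares -9, 9, -1, 2 and picks X; R would get -9.
- D: Player 2 compares -1, -7, 2, -4 and picks Y; R would get 1.
- E: Player 2 compares -1, 5, 4, 2 and picks X; R would get 8.
Among 5, 0, -9, 1, 8, the best is 8 at E. Subgame-perfect outcome: (E, X) with payoffs (8, 5).
For the simultaneous game, intersect best replies.
R's best replies: W→D; X→E; Y→E; Z→D.
Player 2's best replies: A→X; B→W; C→X; D→Y; E→X.
Only (E, X) has each player best-responding; Nash payoffs (8, 5).
Player 2 earns 5 sequentially versus 5 at the Nash outcome: unchanged.

unchanged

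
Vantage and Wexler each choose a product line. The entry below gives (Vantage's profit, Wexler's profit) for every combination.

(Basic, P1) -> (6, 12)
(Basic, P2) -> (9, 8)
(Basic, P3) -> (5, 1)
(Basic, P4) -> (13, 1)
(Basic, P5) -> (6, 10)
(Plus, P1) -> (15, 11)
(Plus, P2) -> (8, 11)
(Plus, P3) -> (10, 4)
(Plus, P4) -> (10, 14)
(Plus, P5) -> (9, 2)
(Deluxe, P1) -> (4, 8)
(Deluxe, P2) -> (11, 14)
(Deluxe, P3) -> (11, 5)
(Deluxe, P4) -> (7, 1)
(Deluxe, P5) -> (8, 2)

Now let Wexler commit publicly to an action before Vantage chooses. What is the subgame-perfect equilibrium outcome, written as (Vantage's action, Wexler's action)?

(Deluxe, P2)

Backward induction with Wexler moving first.
- P1 → Vantage plays Plus (best of 6, 15, 4); Wexler gets 11.
- P2 → Vantage plays Deluxe (best of 9, 8, 11); Wexler gets 14.
- P3 → Vantage plays Deluxe (best of 5, 10, 11); Wexler gets 5.
- P4 → Vantage plays Basic (best of 13, 10, 7); Wexler gets 1.
- P5 → Vantage plays Plus (best of 6, 9, 8); Wexler gets 2.
Wexler's induced payoffs are 11, 14, 5, 1, 2, so Wexler commits to P2. Subgame-perfect outcome: (Deluxe, P2) with payoffs (11, 14).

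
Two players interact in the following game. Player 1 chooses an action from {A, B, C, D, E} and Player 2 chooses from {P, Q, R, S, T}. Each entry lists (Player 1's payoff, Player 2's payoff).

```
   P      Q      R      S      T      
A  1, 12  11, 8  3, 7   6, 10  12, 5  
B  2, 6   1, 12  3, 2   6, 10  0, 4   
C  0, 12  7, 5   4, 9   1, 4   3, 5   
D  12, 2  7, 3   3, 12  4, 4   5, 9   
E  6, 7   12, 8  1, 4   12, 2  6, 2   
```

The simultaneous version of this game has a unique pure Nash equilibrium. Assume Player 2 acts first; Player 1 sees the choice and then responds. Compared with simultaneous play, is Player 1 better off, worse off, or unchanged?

Player 1 best-responds to each possible Player 2 move:
- P: Player 1 compares 1, 2, 0, 12, 6 and picks D; Player 2 would get 2.
- Q: Player 1 compares 11, 1, 7, 7, 12 and picks E; Player 2 would get 8.
- R: Player 1 compares 3, 3, 4, 3, 1 and picks C; Player 2 would get 9.
- S: Player 1 compares 6, 6, 1, 4, 12 and picks E; Player 2 would get 2.
- T: Player 1 compares 12, 0, 3, 5, 6 and picks A; Player 2 would get 5.
Among 2, 8, 9, 2, 5, the best is 9 at R. Subgame-perfect outcome: (C, R) with payoffs (4, 9).
Under simultaneous play:
Player 1's best replies: P→D; Q→E; R→C; S→E; T→A.
Player 2's best replies: A→P; B→Q; C→P; D→R; E→Q.
The unique mutual best reply is (E, Q), giving (12, 8).
Player 1 earns 4 sequentially versus 12 at the Nash outcome: worse off.

worse off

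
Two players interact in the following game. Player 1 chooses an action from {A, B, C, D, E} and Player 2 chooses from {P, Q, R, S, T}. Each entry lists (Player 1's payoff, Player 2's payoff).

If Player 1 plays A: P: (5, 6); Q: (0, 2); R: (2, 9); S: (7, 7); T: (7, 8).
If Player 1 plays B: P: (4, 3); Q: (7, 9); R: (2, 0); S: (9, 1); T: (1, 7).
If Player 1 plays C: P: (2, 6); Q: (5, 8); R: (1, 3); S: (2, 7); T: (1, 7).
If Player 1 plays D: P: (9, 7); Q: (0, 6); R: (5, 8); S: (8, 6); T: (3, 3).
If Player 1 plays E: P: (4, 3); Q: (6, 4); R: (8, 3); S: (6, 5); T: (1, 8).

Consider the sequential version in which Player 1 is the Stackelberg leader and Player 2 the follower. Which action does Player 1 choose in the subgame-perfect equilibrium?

B

Player 2 best-responds to each possible Player 1 move:
- A → Player 2 plays R (best of 6, 2, 9, 7, 8); Player 1 gets 2.
- B → Player 2 plays Q (best of 3, 9, 0, 1, 7); Player 1 gets 7.
- C → Player 2 plays Q (best of 6, 8, 3, 7, 7); Player 1 gets 5.
- D → Player 2 plays R (best of 7, 6, 8, 6, 3); Player 1 gets 5.
- E → Player 2 plays T (best of 3, 4, 3, 5, 8); Player 1 gets 1.
Among 2, 7, 5, 5, 1, the best is 7 at B. Subgame-perfect outcome: (B, Q) with payoffs (7, 9).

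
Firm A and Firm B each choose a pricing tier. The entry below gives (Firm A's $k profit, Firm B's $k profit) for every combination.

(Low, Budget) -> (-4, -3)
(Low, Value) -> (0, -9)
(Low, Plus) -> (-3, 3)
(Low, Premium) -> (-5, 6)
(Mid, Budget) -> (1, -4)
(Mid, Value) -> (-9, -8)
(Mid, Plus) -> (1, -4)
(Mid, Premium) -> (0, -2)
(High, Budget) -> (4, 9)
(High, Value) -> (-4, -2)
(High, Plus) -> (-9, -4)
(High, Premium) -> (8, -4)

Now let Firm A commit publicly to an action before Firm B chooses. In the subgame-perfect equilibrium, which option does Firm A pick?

High

Work backward from Firm B's decision.
- Low: Firm B compares -3, -9, 3, 6 and picks Premium; Firm A would get -5.
- Mid: Firm B compares -4, -8, -4, -2 and picks Premium; Firm A would get 0.
- High: Firm B compares 9, -2, -4, -4 and picks Budget; Firm A would get 4.
Firm A's induced payoffs are -5, 0, 4, so Firm A commits to High. Subgame-perfect outcome: (High, Budget) with payoffs (4, 9).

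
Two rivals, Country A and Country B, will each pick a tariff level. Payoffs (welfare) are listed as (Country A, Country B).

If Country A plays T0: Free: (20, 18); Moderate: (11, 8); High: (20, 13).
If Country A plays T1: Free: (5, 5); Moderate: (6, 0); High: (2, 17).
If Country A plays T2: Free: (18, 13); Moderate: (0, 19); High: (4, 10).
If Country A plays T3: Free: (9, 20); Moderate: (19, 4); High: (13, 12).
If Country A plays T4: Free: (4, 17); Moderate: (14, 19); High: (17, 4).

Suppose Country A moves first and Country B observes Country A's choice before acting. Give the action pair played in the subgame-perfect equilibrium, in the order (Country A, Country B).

(T0, Free)

Work backward from Country B's decision.
- T0: BR = Free, leader payoff 20.
- T1: BR = High, leader payoff 2.
- T2: BR = Moderate, leader payoff 0.
- T3: BR = Free, leader payoff 9.
- T4: BR = Moderate, leader payoff 14.
Among 20, 2, 0, 9, 14, the best is 20 at T0. Subgame-perfect outcome: (T0, Free) with payoffs (20, 18).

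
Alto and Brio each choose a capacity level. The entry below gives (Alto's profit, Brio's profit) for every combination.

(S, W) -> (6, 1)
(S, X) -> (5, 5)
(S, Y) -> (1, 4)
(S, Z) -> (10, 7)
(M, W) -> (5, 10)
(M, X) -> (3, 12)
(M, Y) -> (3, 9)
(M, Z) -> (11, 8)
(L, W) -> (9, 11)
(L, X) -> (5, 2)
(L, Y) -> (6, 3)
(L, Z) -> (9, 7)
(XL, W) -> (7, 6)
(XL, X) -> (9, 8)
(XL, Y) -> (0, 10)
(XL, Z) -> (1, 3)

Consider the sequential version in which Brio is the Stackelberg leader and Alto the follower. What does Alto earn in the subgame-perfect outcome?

9

Backward induction with Brio moving first.
- W: Alto compares 6, 5, 9, 7 and picks L; Brio would get 11.
- X: Alto compares 5, 3, 5, 9 and picks XL; Brio would get 8.
- Y: Alto compares 1, 3, 6, 0 and picks L; Brio would get 3.
- Z: Alto compares 10, 11, 9, 1 and picks M; Brio would get 8.
Brio's induced payoffs are 11, 8, 3, 8, so Brio commits to W. Subgame-perfect outcome: (L, W) with payoffs (9, 11).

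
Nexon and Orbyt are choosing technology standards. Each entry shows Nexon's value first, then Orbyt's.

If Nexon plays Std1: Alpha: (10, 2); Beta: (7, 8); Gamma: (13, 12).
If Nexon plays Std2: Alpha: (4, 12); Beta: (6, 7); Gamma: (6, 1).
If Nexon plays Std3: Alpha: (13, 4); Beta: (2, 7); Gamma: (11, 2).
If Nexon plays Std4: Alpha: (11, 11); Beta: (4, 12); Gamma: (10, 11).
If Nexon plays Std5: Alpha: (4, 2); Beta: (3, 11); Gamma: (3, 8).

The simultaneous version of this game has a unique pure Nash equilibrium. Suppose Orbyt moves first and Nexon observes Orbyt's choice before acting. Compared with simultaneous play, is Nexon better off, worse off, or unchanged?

Backward induction with Orbyt moving first.
- Alpha → Nexon plays Std3 (best of 10, 4, 13, 11, 4); Orbyt gets 4.
- Beta → Nexon plays Std1 (best of 7, 6, 2, 4, 3); Orbyt gets 8.
- Gamma → Nexon plays Std1 (best of 13, 6, 11, 10, 3); Orbyt gets 12.
Orbyt's induced payoffs are 4, 8, 12, so Orbyt commits to Gamma. Subgame-perfect outcome: (Std1, Gamma) with payoffs (13, 12).
Under simultaneous play:
Nexon's best replies: Alpha→Std3; Beta→Std1; Gamma→Std1.
Orbyt's best replies: Std1→Gamma; Std2→Alpha; Std3→Beta; Std4→Beta; Std5→Beta.
Only (Std1, Gamma) has each player best-responding; Nash payoffs (13, 12).
Nexon earns 13 sequentially versus 13 at the Nash outcome: unchanged.

unchanged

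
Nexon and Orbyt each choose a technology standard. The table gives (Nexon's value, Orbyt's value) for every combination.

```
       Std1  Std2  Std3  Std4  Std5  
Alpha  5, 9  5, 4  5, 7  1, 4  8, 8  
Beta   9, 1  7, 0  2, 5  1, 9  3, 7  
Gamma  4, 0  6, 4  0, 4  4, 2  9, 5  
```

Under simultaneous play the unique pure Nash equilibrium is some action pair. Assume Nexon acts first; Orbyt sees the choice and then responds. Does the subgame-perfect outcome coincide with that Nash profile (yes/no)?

Solve by backward induction (Nexon leads).
- Alpha → Orbyt plays Std1 (best of 9, 4, 7, 4, 8); Nexon gets 5.
- Beta → Orbyt plays Std4 (best of 1, 0, 5, 9, 7); Nexon gets 1.
- Gamma → Orbyt plays Std5 (best of 0, 4, 4, 2, 5); Nexon gets 9.
Among 5, 1, 9, the best is 9 at Gamma. Subgame-perfect outcome: (Gamma, Std5) with payoffs (9, 5).
Under simultaneous play:
Nexon's best replies: Std1→Beta; Std2→Beta; Std3→Alpha; Std4→Gamma; Std5→Gamma.
Orbyt's best replies: Alpha→Std1; Beta→Std4; Gamma→Std5.
The unique mutual best reply is (Gamma, Std5), giving (9, 5).
Sequential outcome (Gamma, Std5) coincides with the Nash profile (Gamma, Std5).

yes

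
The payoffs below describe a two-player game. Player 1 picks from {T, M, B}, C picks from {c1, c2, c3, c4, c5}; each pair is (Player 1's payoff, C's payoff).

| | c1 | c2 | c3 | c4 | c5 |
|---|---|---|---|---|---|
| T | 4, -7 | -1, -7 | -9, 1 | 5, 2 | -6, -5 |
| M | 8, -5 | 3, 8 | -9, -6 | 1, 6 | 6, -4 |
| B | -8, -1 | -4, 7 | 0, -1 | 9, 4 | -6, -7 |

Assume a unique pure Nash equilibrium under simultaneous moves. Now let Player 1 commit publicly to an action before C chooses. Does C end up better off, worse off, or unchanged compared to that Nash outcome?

C best-responds to each possible Player 1 move:
- T: C compares -7, -7, 1, 2, -5 and picks c4; Player 1 would get 5.
- M: C compares -5, 8, -6, 6, -4 and picks c2; Player 1 would get 3.
- B: C compares -1, 7, -1, 4, -7 and picks c2; Player 1 would get -4.
Among 5, 3, -4, the best is 5 at T. Subgame-perfect outcome: (T, c4) with payoffs (5, 2).
Now find the simultaneous Nash equilibrium.
Player 1's best replies: c1→M; c2→M; c3→B; c4→B; c5→M.
C's best replies: T→c4; M→c2; B→c2.
The unique mutual best reply is (M, c2), giving (3, 8).
C earns 2 sequentially versus 8 at the Nash outcome: worse off.

worse off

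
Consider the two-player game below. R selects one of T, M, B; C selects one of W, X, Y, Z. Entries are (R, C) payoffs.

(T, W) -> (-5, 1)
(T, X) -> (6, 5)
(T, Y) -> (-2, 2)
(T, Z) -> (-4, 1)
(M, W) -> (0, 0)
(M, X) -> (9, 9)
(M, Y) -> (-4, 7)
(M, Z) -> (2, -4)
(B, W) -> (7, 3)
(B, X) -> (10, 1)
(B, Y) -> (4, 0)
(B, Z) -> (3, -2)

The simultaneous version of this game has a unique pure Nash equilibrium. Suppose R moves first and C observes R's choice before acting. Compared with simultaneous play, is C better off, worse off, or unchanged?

better off

Backward induction with R moving first.
- T: BR = X, leader payoff 6.
- M: BR = X, leader payoff 9.
- B: BR = W, leader payoff 7.
R's induced payoffs are 6, 9, 7, so R commits to M. Subgame-perfect outcome: (M, X) with payoffs (9, 9).
For the simultaneous game, intersect best replies.
R's best replies: W→B; X→B; Y→B; Z→B.
C's best replies: T→X; M→X; B→W.
Only (B, W) has each player best-responding; Nash payoffs (7, 3).
C earns 9 sequentially versus 3 at the Nash outcome: better off.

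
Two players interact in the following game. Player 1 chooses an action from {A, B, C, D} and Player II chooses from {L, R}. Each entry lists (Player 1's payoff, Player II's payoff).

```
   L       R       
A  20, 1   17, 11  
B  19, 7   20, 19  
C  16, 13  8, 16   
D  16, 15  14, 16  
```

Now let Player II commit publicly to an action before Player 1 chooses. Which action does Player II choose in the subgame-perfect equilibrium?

R

Work backward from Player 1's decision.
- L: BR = A, leader payoff 1.
- R: BR = B, leader payoff 19.
Player II's induced payoffs are 1, 19, so Player II commits to R. Subgame-perfect outcome: (B, R) with payoffs (20, 19).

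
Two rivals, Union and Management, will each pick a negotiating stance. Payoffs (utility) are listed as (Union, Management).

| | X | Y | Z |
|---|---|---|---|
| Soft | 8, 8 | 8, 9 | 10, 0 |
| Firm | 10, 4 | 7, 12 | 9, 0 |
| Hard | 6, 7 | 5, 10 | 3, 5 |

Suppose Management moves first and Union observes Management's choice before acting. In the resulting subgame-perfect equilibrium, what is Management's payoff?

9

Work backward from Union's decision.
- X: Union compares 8, 10, 6 and picks Firm; Management would get 4.
- Y: Union compares 8, 7, 5 and picks Soft; Management would get 9.
- Z: Union compares 10, 9, 3 and picks Soft; Management would get 0.
Management's induced payoffs are 4, 9, 0, so Management commits to Y. Subgame-perfect outcome: (Soft, Y) with payoffs (8, 9).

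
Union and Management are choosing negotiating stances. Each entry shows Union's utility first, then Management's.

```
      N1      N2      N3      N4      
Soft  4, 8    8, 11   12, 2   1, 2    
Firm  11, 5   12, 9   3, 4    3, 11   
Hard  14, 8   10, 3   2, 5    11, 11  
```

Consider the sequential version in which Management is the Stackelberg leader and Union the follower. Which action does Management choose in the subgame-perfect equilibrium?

N4

Union best-responds to each possible Management move:
- N1: Union compares 4, 11, 14 and picks Hard; Management would get 8.
- N2: Union compares 8, 12, 10 and picks Firm; Management would get 9.
- N3: Union compares 12, 3, 2 and picks Soft; Management would get 2.
- N4: Union compares 1, 3, 11 and picks Hard; Management would get 11.
Management's induced payoffs are 8, 9, 2, 11, so Management commits to N4. Subgame-perfect outcome: (Hard, N4) with payoffs (11, 11).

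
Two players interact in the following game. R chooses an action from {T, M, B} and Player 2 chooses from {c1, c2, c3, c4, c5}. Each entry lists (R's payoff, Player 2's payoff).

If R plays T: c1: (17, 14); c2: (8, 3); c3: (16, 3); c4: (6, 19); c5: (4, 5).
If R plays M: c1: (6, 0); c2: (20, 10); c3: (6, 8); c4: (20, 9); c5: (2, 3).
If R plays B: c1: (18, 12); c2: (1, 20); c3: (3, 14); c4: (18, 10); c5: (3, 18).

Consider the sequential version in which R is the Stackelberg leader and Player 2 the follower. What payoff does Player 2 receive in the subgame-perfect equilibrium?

Player 2 best-responds to each possible R move:
- T: Player 2 compares 14, 3, 3, 19, 5 and picks c4; R would get 6.
- M: Player 2 compares 0, 10, 8, 9, 3 and picks c2; R would get 20.
- B: Player 2 compares 12, 20, 14, 10, 18 and picks c2; R would get 1.
R's induced payoffs are 6, 20, 1, so R commits to M. Subgame-perfect outcome: (M, c2) with payoffs (20, 10).

10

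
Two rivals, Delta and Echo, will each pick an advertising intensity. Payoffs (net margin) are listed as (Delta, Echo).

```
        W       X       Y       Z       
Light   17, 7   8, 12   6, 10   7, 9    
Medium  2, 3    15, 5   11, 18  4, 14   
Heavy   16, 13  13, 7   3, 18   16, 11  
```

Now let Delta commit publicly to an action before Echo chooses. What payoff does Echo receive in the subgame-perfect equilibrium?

Work backward from Echo's decision.
- Light: Echo compares 7, 12, 10, 9 and picks X; Delta would get 8.
- Medium: Echo compares 3, 5, 18, 14 and picks Y; Delta would get 11.
- Heavy: Echo compares 13, 7, 18, 11 and picks Y; Delta would get 3.
Among 8, 11, 3, the best is 11 at Medium. Subgame-perfect outcome: (Medium, Y) with payoffs (11, 18).

18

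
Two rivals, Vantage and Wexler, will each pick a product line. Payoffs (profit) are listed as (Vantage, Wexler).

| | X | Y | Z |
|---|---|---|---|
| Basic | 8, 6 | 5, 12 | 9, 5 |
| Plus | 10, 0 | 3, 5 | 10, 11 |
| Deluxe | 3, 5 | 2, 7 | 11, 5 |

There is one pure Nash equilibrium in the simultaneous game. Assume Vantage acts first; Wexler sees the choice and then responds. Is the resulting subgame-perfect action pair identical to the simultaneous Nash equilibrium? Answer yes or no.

Backward induction with Vantage moving first.
- Basic → Wexler plays Y (best of 6, 12, 5); Vantage gets 5.
- Plus → Wexler plays Z (best of 0, 5, 11); Vantage gets 10.
- Deluxe → Wexler plays Y (best of 5, 7, 5); Vantage gets 2.
Maximizing over 5, 10, 2, Vantage chooses Plus. Subgame-perfect outcome: (Plus, Z) with payoffs (10, 11).
Under simultaneous play:
Vantage's best replies: X→Plus; Y→Basic; Z→Deluxe.
Wexler's best replies: Basic→Y; Plus→Z; Deluxe→Y.
Only (Basic, Y) has each player best-responding; Nash payoffs (5, 12).
Sequential outcome (Plus, Z) differs from the Nash profile (Basic, Y).

no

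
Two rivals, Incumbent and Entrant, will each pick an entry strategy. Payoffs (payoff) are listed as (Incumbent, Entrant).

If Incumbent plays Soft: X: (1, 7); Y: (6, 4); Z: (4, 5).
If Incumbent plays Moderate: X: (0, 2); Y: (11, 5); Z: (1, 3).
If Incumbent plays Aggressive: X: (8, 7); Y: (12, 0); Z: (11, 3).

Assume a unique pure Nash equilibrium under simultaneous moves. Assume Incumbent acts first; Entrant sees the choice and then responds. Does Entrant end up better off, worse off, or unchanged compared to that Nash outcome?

worse off

Entrant best-responds to each possible Incumbent move:
- Soft: BR = X, leader payoff 1.
- Moderate: BR = Y, leader payoff 11.
- Aggressive: BR = X, leader payoff 8.
Maximizing over 1, 11, 8, Incumbent chooses Moderate. Subgame-perfect outcome: (Moderate, Y) with payoffs (11, 5).
For the simultaneous game, intersect best replies.
Incumbent's best replies: X→Aggressive; Y→Aggressive; Z→Aggressive.
Entrant's best replies: Soft→X; Moderate→Y; Aggressive→X.
The unique mutual best reply is (Aggressive, X), giving (8, 7).
Entrant earns 5 sequentially versus 7 at the Nash outcome: worse off.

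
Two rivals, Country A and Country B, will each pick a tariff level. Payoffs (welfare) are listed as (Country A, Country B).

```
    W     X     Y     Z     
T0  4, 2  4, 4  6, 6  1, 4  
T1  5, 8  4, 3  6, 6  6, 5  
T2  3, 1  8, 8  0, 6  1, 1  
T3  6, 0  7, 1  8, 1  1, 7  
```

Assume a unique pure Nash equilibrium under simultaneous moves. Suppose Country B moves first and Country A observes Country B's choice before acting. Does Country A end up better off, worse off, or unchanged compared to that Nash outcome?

Solve by backward induction (Country B leads).
- W: Country A compares 4, 5, 3, 6 and picks T3; Country B would get 0.
- X: Country A compares 4, 4, 8, 7 and picks T2; Country B would get 8.
- Y: Country A compares 6, 6, 0, 8 and picks T3; Country B would get 1.
- Z: Country A compares 1, 6, 1, 1 and picks T1; Country B would get 5.
Country B's induced payoffs are 0, 8, 1, 5, so Country B commits to X. Subgame-perfect outcome: (T2, X) with payoffs (8, 8).
For the simultaneous game, intersect best replies.
Country A's best replies: W→T3; X→T2; Y→T3; Z→T1.
Country B's best replies: T0→Y; T1→W; T2→X; T3→Z.
The unique mutual best reply is (T2, X), giving (8, 8).
Country A earns 8 sequentially versus 8 at the Nash outcome: unchanged.

unchanged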